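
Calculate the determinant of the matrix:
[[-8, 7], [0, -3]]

For a 2×2 matrix [[a, b], [c, d]], det = ad - bc
det = (-8)(-3) - (7)(0) = 24 - 0 = 24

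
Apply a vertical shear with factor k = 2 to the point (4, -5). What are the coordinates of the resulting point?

Shear matrix for vertical shear with factor k = 2:
[[1, 0], [2, 1]]
Result: (4, -5) → (4, 3)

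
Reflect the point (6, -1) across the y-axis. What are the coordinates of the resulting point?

Reflection across y-axis: (6, -1) → (-6, -1)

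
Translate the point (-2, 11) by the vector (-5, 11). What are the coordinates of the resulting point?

Translation by (-5, 11) (homogeneous matrix [[1, 0, -5], [0, 1, 11], [0, 0, 1]]):
x' = -2 + -5 = -7
y' = 11 + 11 = 22
Result: (-7, 22)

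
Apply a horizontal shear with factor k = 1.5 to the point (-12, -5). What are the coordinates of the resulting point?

Shear matrix for horizontal shear with factor k = 1.5:
[[1, 1.50], [0, 1]]
Result: (-12, -5) → (-19.5, -5)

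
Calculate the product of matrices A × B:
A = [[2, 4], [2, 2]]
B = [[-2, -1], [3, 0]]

Matrix multiplication:
C[0][0] = 2×-2 + 4×3 = 8
C[0][1] = 2×-1 + 4×0 = -2
C[1][0] = 2×-2 + 2×3 = 2
C[1][1] = 2×-1 + 2×0 = -2
Result: [[8, -2], [2, -2]]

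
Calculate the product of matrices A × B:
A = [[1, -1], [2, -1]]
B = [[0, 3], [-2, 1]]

Matrix multiplication:
C[0][0] = 1×0 + -1×-2 = 2
C[0][1] = 1×3 + -1×1 = 2
C[1][0] = 2×0 + -1×-2 = 2
C[1][1] = 2×3 + -1×1 = 5
Result: [[2, 2], [2, 5]]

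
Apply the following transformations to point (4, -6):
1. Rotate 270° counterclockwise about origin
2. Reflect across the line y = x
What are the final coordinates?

Step 1: Rotate 270° → (-6, -4)
Step 2: Reflect across line y = x → (-4, -6)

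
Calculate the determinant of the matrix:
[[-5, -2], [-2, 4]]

For a 2×2 matrix [[a, b], [c, d]], det = ad - bc
det = (-5)(4) - (-2)(-2) = -20 - 4 = -24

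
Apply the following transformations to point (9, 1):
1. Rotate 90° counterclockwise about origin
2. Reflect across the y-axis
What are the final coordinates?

Step 1: Rotate 90° → (-1, 9)
Step 2: Reflect across y-axis → (1, 9)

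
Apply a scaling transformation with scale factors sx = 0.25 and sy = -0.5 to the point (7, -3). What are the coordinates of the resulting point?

Scaling matrix:
[[0.25, 0], [0, -0.50]]
Result: (7 × 0.25, -3 × -0.5) = (1.75, 1.5)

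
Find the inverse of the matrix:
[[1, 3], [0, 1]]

For [[a,b],[c,d]], inverse = (1/det)·[[d,-b],[-c,a]]
det = (1)(1) - (3)(0) = 1 - 0 = 1
Inverse = [[1, -3], [0, 1]]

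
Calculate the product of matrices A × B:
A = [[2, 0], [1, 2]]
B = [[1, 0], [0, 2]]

Matrix multiplication:
C[0][0] = 2×1 + 0×0 = 2
C[0][1] = 2×0 + 0×2 = 0
C[1][0] = 1×1 + 2×0 = 1
C[1][1] = 1×0 + 2×2 = 4
Result: [[2, 0], [1, 4]]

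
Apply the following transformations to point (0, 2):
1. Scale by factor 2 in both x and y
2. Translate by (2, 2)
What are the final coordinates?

Step 1: Scale (0, 2) by 2 → (0, 4)
Step 2: Translate by (2, 2) → (2, 6)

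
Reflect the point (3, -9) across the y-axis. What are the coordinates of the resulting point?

Reflection across y-axis: (3, -9) → (-3, -9)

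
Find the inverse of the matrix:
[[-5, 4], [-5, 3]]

For [[a,b],[c,d]], inverse = (1/det)·[[d,-b],[-c,a]]
det = (-5)(3) - (4)(-5) = -15 - -20 = 5
Inverse = (1/5)·[[3, -4], [5, -5]]
= [[3/5, -4/5], [1, -1]]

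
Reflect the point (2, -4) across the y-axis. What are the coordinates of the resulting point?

Reflection across y-axis: (2, -4) → (-2, -4)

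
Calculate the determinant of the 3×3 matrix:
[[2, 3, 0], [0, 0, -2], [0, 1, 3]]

Expansion along first row:
det = 2·det([[0,-2],[1,3]]) - 3·det([[0,-2],[0,3]]) + 0·det([[0,0],[0,1]])
    = 2·(0·3 - -2·1) - 3·(0·3 - -2·0) + 0·(0·1 - 0·0)
    = 2·2 - 3·0 + 0·0
    = 4 + 0 + 0 = 4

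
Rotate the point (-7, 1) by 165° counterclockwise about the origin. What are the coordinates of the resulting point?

Rotation matrix for 165°: [[cos 165°, -sin 165°], [sin 165°, cos 165°]] ≈ [[-0.965926, -0.258819], [0.258819, -0.965926]]
[[-0.965926, -0.258819], [0.258819, -0.965926]] × [-7, 1]ᵀ ≈ [6.5027, -2.7777]ᵀ
Result: (6.5027, -2.7777)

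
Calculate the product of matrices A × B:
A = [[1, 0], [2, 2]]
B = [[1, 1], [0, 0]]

Matrix multiplication:
C[0][0] = 1×1 + 0×0 = 1
C[0][1] = 1×1 + 0×0 = 1
C[1][0] = 2×1 + 2×0 = 2
C[1][1] = 2×1 + 2×0 = 2
Result: [[1, 1], [2, 2]]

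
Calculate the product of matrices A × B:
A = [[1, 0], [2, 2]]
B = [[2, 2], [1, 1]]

Matrix multiplication:
C[0][0] = 1×2 + 0×1 = 2
C[0][1] = 1×2 + 0×1 = 2
C[1][0] = 2×2 + 2×1 = 6
C[1][1] = 2×2 + 2×1 = 6
Result: [[2, 2], [6, 6]]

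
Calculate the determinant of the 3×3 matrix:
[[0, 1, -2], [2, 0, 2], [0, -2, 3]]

Expansion along first row:
det = 0·det([[0,2],[-2,3]]) - 1·det([[2,2],[0,3]]) + -2·det([[2,0],[0,-2]])
    = 0·(0·3 - 2·-2) - 1·(2·3 - 2·0) + -2·(2·-2 - 0·0)
    = 0·4 - 1·6 + -2·-4
    = 0 + -6 + 8 = 2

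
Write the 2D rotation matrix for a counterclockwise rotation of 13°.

Rotation matrix formula: [[cos θ, -sin θ], [sin θ, cos θ]]
For θ = 13°:
cos(13°) = 0.9744
sin(13°) = 0.2250
Result: [[0.9744, -0.2250], [0.2250, 0.9744]]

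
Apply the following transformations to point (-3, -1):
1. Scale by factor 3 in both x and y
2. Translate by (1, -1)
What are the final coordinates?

Step 1: Scale (-3, -1) by 3 → (-9, -3)
Step 2: Translate by (1, -1) → (-8, -4)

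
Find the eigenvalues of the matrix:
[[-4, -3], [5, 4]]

Characteristic equation: det(A - λI) = 0
λ² - (trace)λ + (det) = 0
trace = -4 + 4 = 0, det = (-4)(4) - (-3)(5) = -1
λ² - (0)λ + (-1) = 0
λ = (0 ± √((0)² - 4·(-1))) / 2 = (0 ± √4) / 2
Solving: λ = -1, 1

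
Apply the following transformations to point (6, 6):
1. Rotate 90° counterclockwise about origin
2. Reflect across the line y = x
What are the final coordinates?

Step 1: Rotate 90° → (-6, 6)
Step 2: Reflect across line y = x → (6, -6)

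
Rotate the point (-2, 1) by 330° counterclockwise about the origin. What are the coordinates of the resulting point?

Rotation matrix for 330°: [[cos 330°, -sin 330°], [sin 330°, cos 330°]] ≈ [[0.866025, 0.500000], [-0.500000, 0.866025]]
[[0.866025, 0.500000], [-0.500000, 0.866025]] × [-2, 1]ᵀ ≈ [-1.2321, 1.8660]ᵀ
Result: (-1.2321, 1.8660)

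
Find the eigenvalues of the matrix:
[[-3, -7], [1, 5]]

Characteristic equation: det(A - λI) = 0
λ² - (trace)λ + (det) = 0
trace = -3 + 5 = 2, det = (-3)(5) - (-7)(1) = -8
λ² - (2)λ + (-8) = 0
λ = (2 ± √((2)² - 4·(-8))) / 2 = (2 ± √36) / 2
Solving: λ = -2, 4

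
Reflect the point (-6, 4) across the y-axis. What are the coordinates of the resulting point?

Reflection across y-axis: (-6, 4) → (6, 4)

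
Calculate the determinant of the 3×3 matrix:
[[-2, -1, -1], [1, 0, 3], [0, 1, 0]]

Expansion along first row:
det = -2·det([[0,3],[1,0]]) - -1·det([[1,3],[0,0]]) + -1·det([[1,0],[0,1]])
    = -2·(0·0 - 3·1) - -1·(1·0 - 3·0) + -1·(1·1 - 0·0)
    = -2·-3 - -1·0 + -1·1
    = 6 + 0 + -1 = 5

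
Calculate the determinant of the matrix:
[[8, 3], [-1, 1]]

For a 2×2 matrix [[a, b], [c, d]], det = ad - bc
det = (8)(1) - (3)(-1) = 8 - -3 = 11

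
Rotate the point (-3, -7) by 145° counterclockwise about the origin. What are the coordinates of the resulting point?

Rotation matrix for 145°: [[cos 145°, -sin 145°], [sin 145°, cos 145°]] ≈ [[-0.819152, -0.573576], [0.573576, -0.819152]]
[[-0.819152, -0.573576], [0.573576, -0.819152]] × [-3, -7]ᵀ ≈ [6.4725, 4.0133]ᵀ
Result: (6.4725, 4.0133)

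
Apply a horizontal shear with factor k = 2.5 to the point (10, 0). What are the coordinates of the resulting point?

Shear matrix for horizontal shear with factor k = 2.5:
[[1, 2.50], [0, 1]]
Result: (10, 0) → (10, 0)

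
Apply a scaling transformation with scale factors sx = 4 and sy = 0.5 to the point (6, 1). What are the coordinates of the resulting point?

Scaling matrix:
[[4, 0], [0, 0.50]]
Result: (6 × 4, 1 × 0.5) = (24, 0.5)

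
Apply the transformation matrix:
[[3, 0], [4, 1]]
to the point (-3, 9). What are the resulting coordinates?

Matrix multiplication:
[[3, 0], [4, 1]] × [-3, 9]ᵀ
= [(3)(-3) + (0)(9), (4)(-3) + (1)(9)]ᵀ
= [-9, -3]ᵀ
Result: (-9, -3)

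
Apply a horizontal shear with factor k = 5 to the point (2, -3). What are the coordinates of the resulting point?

Shear matrix for horizontal shear with factor k = 5:
[[1, 5], [0, 1]]
Result: (2, -3) → (-13, -3)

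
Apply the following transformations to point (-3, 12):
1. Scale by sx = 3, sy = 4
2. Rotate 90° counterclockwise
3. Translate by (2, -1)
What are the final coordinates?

Step 1: Scale → (-9, 48)
Step 2: Rotate 90° → (-48, -9)
Step 3: Translate → (-46, -10)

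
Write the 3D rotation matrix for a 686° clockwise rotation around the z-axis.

Rotation matrix for clockwise 686° around z-axis:
A clockwise rotation by 686° is a counterclockwise rotation by -686°.
cos(-686°) = 0.8290, sin(-686°) = 0.5592
Result: [[0.8290, -0.5592, 0], [0.5592, 0.8290, 0], [0, 0, 1]]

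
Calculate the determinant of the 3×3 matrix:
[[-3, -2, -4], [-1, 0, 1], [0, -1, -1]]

Expansion along first row:
det = -3·det([[0,1],[-1,-1]]) - -2·det([[-1,1],[0,-1]]) + -4·det([[-1,0],[0,-1]])
    = -3·(0·-1 - 1·-1) - -2·(-1·-1 - 1·0) + -4·(-1·-1 - 0·0)
    = -3·1 - -2·1 + -4·1
    = -3 + 2 + -4 = -5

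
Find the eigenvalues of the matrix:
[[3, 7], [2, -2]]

Characteristic equation: det(A - λI) = 0
λ² - (trace)λ + (det) = 0
trace = 3 + -2 = 1, det = (3)(-2) - (7)(2) = -20
λ² - (1)λ + (-20) = 0
λ = (1 ± √((1)² - 4·(-20))) / 2 = (1 ± √81) / 2
Solving: λ = -4, 5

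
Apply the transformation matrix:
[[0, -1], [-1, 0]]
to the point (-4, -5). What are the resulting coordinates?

Matrix multiplication:
[[0, -1], [-1, 0]] × [-4, -5]ᵀ
= [(0)(-4) + (-1)(-5), (-1)(-4) + (0)(-5)]ᵀ
= [5, 4]ᵀ
Result: (5, 4)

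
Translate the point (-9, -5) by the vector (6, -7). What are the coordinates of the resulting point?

Translation by (6, -7) (homogeneous matrix [[1, 0, 6], [0, 1, -7], [0, 0, 1]]):
x' = -9 + 6 = -3
y' = -5 + -7 = -12
Result: (-3, -12)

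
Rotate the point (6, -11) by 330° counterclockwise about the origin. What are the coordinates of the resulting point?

Rotation matrix for 330°: [[cos 330°, -sin 330°], [sin 330°, cos 330°]] ≈ [[0.866025, 0.500000], [-0.500000, 0.866025]]
[[0.866025, 0.500000], [-0.500000, 0.866025]] × [6, -11]ᵀ ≈ [-0.3038, -12.5263]ᵀ
Result: (-0.3038, -12.5263)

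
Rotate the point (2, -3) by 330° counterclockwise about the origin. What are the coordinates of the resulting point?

Rotation matrix for 330°: [[cos 330°, -sin 330°], [sin 330°, cos 330°]] ≈ [[0.866025, 0.500000], [-0.500000, 0.866025]]
[[0.866025, 0.500000], [-0.500000, 0.866025]] × [2, -3]ᵀ ≈ [0.2321, -3.5981]ᵀ
Result: (0.2321, -3.5981)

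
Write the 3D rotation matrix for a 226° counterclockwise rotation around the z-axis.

Rotation matrix for counterclockwise 226° around z-axis:
cos(226°) = -0.6947, sin(226°) = -0.7193
Result: [[-0.6947, 0.7193, 0], [-0.7193, -0.6947, 0], [0, 0, 1]]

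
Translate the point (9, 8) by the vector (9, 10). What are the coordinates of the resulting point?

Translation by (9, 10) (homogeneous matrix [[1, 0, 9], [0, 1, 10], [0, 0, 1]]):
x' = 9 + 9 = 18
y' = 8 + 10 = 18
Result: (18, 18)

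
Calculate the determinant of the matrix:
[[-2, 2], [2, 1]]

For a 2×2 matrix [[a, b], [c, d]], det = ad - bc
det = (-2)(1) - (2)(2) = -2 - 4 = -6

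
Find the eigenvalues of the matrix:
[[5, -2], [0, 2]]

Characteristic equation: det(A - λI) = 0
λ² - (trace)λ + (det) = 0
trace = 5 + 2 = 7, det = (5)(2) - (-2)(0) = 10
λ² - (7)λ + (10) = 0
λ = (7 ± √((7)² - 4·(10))) / 2 = (7 ± √9) / 2
Solving: λ = 2, 5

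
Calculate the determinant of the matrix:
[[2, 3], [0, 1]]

For a 2×2 matrix [[a, b], [c, d]], det = ad - bc
det = (2)(1) - (3)(0) = 2 - 0 = 2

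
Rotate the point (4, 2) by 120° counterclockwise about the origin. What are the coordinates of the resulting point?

Rotation matrix for 120°: [[cos 120°, -sin 120°], [sin 120°, cos 120°]] ≈ [[-0.500000, -0.866025], [0.866025, -0.500000]]
[[-0.500000, -0.866025], [0.866025, -0.500000]] × [4, 2]ᵀ ≈ [-3.7321, 2.4641]ᵀ
Result: (-3.7321, 2.4641)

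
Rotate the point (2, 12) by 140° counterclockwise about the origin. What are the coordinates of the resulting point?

Rotation matrix for 140°: [[cos 140°, -sin 140°], [sin 140°, cos 140°]] ≈ [[-0.766044, -0.642788], [0.642788, -0.766044]]
[[-0.766044, -0.642788], [0.642788, -0.766044]] × [2, 12]ᵀ ≈ [-9.2455, -7.9070]ᵀ
Result: (-9.2455, -7.9070)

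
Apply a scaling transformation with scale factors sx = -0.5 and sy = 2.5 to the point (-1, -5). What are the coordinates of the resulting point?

Scaling matrix:
[[-0.50, 0], [0, 2.50]]
Result: (-1 × -0.5, -5 × 2.5) = (0.5, -12.5)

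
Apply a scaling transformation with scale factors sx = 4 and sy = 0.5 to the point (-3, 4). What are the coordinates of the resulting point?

Scaling matrix:
[[4, 0], [0, 0.50]]
Result: (-3 × 4, 4 × 0.5) = (-12, 2)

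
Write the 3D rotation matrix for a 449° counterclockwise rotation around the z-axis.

Rotation matrix for counterclockwise 449° around z-axis:
cos(449°) = 0.0175, sin(449°) = 0.9998
Result: [[0.0175, -0.9998, 0], [0.9998, 0.0175, 0], [0, 0, 1]]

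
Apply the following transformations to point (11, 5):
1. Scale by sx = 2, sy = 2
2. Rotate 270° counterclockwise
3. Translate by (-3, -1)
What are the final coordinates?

Step 1: Scale → (22, 10)
Step 2: Rotate 270° → (10, -22)
Step 3: Translate → (7, -23)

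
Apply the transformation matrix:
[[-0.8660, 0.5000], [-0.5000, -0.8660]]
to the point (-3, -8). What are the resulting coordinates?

Matrix multiplication:
[[-0.8660, 0.5000], [-0.5000, -0.8660]] × [-3, -8]ᵀ
= [(-0.8660)(-3) + (0.5000)(-8), (-0.5000)(-3) + (-0.8660)(-8)]ᵀ
= [-1.4020, 8.4280]ᵀ
Result: (-1.4020, 8.4280)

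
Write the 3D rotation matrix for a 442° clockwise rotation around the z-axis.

Rotation matrix for clockwise 442° around z-axis:
A clockwise rotation by 442° is a counterclockwise rotation by -442°.
cos(-442°) = 0.1392, sin(-442°) = -0.9903
Result: [[0.1392, 0.9903, 0], [-0.9903, 0.1392, 0], [0, 0, 1]]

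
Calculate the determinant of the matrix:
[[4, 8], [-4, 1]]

For a 2×2 matrix [[a, b], [c, d]], det = ad - bc
det = (4)(1) - (8)(-4) = 4 - -32 = 36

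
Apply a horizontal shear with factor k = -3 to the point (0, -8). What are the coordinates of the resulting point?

Shear matrix for horizontal shear with factor k = -3:
[[1, -3], [0, 1]]
Result: (0, -8) → (24, -8)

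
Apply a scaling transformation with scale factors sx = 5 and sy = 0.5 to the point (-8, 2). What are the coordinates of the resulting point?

Scaling matrix:
[[5, 0], [0, 0.50]]
Result: (-8 × 5, 2 × 0.5) = (-40, 1)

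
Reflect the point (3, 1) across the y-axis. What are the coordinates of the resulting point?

Reflection across y-axis: (3, 1) → (-3, 1)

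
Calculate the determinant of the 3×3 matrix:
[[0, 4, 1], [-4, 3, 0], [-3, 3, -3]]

Expansion along first row:
det = 0·det([[3,0],[3,-3]]) - 4·det([[-4,0],[-3,-3]]) + 1·det([[-4,3],[-3,3]])
    = 0·(3·-3 - 0·3) - 4·(-4·-3 - 0·-3) + 1·(-4·3 - 3·-3)
    = 0·-9 - 4·12 + 1·-3
    = 0 + -48 + -3 = -51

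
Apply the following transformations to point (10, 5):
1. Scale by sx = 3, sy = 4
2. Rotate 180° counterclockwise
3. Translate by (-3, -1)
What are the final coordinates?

Step 1: Scale → (30, 20)
Step 2: Rotate 180° → (-30, -20)
Step 3: Translate → (-33, -21)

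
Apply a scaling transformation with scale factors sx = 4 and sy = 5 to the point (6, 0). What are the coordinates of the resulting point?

Scaling matrix:
[[4, 0], [0, 5]]
Result: (6 × 4, 0 × 5) = (24, 0)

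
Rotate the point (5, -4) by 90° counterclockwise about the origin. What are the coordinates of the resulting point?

Rotation matrix for 90°: [[cos 90°, -sin 90°], [sin 90°, cos 90°]] = [[0, -1], [1, 0]]
[[0, -1], [1, 0]] × [5, -4]ᵀ = [4, 5]ᵀ
Result: (4, 5)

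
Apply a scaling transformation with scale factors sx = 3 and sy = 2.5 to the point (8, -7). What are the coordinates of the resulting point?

Scaling matrix:
[[3, 0], [0, 2.50]]
Result: (8 × 3, -7 × 2.5) = (24, -17.5)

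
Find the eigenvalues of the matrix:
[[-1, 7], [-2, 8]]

Characteristic equation: det(A - λI) = 0
λ² - (trace)λ + (det) = 0
trace = -1 + 8 = 7, det = (-1)(8) - (7)(-2) = 6
λ² - (7)λ + (6) = 0
λ = (7 ± √((7)² - 4·(6))) / 2 = (7 ± √25) / 2
Solving: λ = 1, 6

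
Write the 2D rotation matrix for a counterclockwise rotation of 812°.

Rotation matrix formula: [[cos θ, -sin θ], [sin θ, cos θ]]
For θ = 812°:
cos(812°) = -0.0349
sin(812°) = 0.9994
Result: [[-0.0349, -0.9994], [0.9994, -0.0349]]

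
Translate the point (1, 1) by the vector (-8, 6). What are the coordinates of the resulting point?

Translation by (-8, 6) (homogeneous matrix [[1, 0, -8], [0, 1, 6], [0, 0, 1]]):
x' = 1 + -8 = -7
y' = 1 + 6 = 7
Result: (-7, 7)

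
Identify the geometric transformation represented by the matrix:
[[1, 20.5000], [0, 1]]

This matrix represents: horizontal shear with factor 20.5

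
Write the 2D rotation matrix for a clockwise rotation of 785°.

Rotation matrix formula: [[cos θ, -sin θ], [sin θ, cos θ]]
A clockwise rotation by 785° is equivalent to a counterclockwise rotation by -785°.
For θ = -785°:
cos(-785°) = 0.4226
sin(-785°) = -0.9063
Result: [[0.4226, 0.9063], [-0.9063, 0.4226]]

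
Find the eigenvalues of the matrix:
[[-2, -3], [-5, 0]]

Characteristic equation: det(A - λI) = 0
λ² - (trace)λ + (det) = 0
trace = -2 + 0 = -2, det = (-2)(0) - (-3)(-5) = -15
λ² - (-2)λ + (-15) = 0
λ = (-2 ± √((-2)² - 4·(-15))) / 2 = (-2 ± √64) / 2
Solving: λ = -5, 3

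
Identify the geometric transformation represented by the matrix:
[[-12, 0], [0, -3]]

This matrix represents: non-uniform scaling by sx = -12, sy = -3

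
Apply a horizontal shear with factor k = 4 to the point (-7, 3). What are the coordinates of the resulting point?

Shear matrix for horizontal shear with factor k = 4:
[[1, 4], [0, 1]]
Result: (-7, 3) → (5, 3)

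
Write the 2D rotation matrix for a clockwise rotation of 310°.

Rotation matrix formula: [[cos θ, -sin θ], [sin θ, cos θ]]
A clockwise rotation by 310° is equivalent to a counterclockwise rotation by -310°.
For θ = -310°:
cos(-310°) = 0.6428
sin(-310°) = 0.7660
Result: [[0.6428, -0.7660], [0.7660, 0.6428]]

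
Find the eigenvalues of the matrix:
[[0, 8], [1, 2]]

Characteristic equation: det(A - λI) = 0
λ² - (trace)λ + (det) = 0
trace = 0 + 2 = 2, det = (0)(2) - (8)(1) = -8
λ² - (2)λ + (-8) = 0
λ = (2 ± √((2)² - 4·(-8))) / 2 = (2 ± √36) / 2
Solving: λ = -2, 4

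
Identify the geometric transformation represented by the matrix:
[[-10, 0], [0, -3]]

This matrix represents: non-uniform scaling by sx = -10, sy = -3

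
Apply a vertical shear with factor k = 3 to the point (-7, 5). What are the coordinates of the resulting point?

Shear matrix for vertical shear with factor k = 3:
[[1, 0], [3, 1]]
Result: (-7, 5) → (-7, -16)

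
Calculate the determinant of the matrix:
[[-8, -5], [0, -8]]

For a 2×2 matrix [[a, b], [c, d]], det = ad - bc
det = (-8)(-8) - (-5)(0) = 64 - 0 = 64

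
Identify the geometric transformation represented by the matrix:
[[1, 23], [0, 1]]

This matrix represents: horizontal shear with factor 23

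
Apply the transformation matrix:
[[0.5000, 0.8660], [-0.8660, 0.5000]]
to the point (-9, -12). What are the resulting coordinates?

Matrix multiplication:
[[0.5000, 0.8660], [-0.8660, 0.5000]] × [-9, -12]ᵀ
= [(0.5000)(-9) + (0.8660)(-12), (-0.8660)(-9) + (0.5000)(-12)]ᵀ
= [-14.8920, 1.7940]ᵀ
Result: (-14.8920, 1.7940)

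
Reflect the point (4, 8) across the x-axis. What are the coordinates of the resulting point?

Reflection across x-axis: (4, 8) → (4, -8)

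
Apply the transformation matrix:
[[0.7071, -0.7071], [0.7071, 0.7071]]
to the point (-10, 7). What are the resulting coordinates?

Matrix multiplication:
[[0.7071, -0.7071], [0.7071, 0.7071]] × [-10, 7]ᵀ
= [(0.7071)(-10) + (-0.7071)(7), (0.7071)(-10) + (0.7071)(7)]ᵀ
= [-12.0207, -2.1213]ᵀ
Result: (-12.0207, -2.1213)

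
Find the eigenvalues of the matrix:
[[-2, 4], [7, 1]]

Characteristic equation: det(A - λI) = 0
λ² - (trace)λ + (det) = 0
trace = -2 + 1 = -1, det = (-2)(1) - (4)(7) = -30
λ² - (-1)λ + (-30) = 0
λ = (-1 ± √((-1)² - 4·(-30))) / 2 = (-1 ± √121) / 2
Solving: λ = -6, 5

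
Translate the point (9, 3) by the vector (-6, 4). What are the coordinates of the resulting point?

Translation by (-6, 4) (homogeneous matrix [[1, 0, -6], [0, 1, 4], [0, 0, 1]]):
x' = 9 + -6 = 3
y' = 3 + 4 = 7
Result: (3, 7)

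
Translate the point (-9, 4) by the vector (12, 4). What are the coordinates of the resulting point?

Translation by (12, 4) (homogeneous matrix [[1, 0, 12], [0, 1, 4], [0, 0, 1]]):
x' = -9 + 12 = 3
y' = 4 + 4 = 8
Result: (3, 8)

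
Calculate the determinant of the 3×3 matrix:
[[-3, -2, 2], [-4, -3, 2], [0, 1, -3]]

Expansion along first row:
det = -3·det([[-3,2],[1,-3]]) - -2·det([[-4,2],[0,-3]]) + 2·det([[-4,-3],[0,1]])
    = -3·(-3·-3 - 2·1) - -2·(-4·-3 - 2·0) + 2·(-4·1 - -3·0)
    = -3·7 - -2·12 + 2·-4
    = -21 + 24 + -8 = -5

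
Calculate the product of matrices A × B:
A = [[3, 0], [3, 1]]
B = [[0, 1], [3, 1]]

Matrix multiplication:
C[0][0] = 3×0 + 0×3 = 0
C[0][1] = 3×1 + 0×1 = 3
C[1][0] = 3×0 + 1×3 = 3
C[1][1] = 3×1 + 1×1 = 4
Result: [[0, 3], [3, 4]]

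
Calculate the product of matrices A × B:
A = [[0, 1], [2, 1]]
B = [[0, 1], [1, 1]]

Matrix multiplication:
C[0][0] = 0×0 + 1×1 = 1
C[0][1] = 0×1 + 1×1 = 1
C[1][0] = 2×0 + 1×1 = 1
C[1][1] = 2×1 + 1×1 = 3
Result: [[1, 1], [1, 3]]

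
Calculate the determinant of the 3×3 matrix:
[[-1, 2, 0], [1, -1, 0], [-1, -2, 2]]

Expansion along first row:
det = -1·det([[-1,0],[-2,2]]) - 2·det([[1,0],[-1,2]]) + 0·det([[1,-1],[-1,-2]])
    = -1·(-1·2 - 0·-2) - 2·(1·2 - 0·-1) + 0·(1·-2 - -1·-1)
    = -1·-2 - 2·2 + 0·-3
    = 2 + -4 + 0 = -2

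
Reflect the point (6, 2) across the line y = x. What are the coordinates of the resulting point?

Reflection across line y = x: (6, 2) → (2, 6)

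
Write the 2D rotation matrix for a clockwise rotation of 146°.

Rotation matrix formula: [[cos θ, -sin θ], [sin θ, cos θ]]
A clockwise rotation by 146° is equivalent to a counterclockwise rotation by -146°.
For θ = -146°:
cos(-146°) = -0.8290
sin(-146°) = -0.5592
Result: [[-0.8290, 0.5592], [-0.5592, -0.8290]]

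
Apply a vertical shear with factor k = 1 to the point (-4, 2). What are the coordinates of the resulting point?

Shear matrix for vertical shear with factor k = 1:
[[1, 0], [1, 1]]
Result: (-4, 2) → (-4, -2)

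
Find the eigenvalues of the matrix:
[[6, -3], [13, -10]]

Characteristic equation: det(A - λI) = 0
λ² - (trace)λ + (det) = 0
trace = 6 + -10 = -4, det = (6)(-10) - (-3)(13) = -21
λ² - (-4)λ + (-21) = 0
λ = (-4 ± √((-4)² - 4·(-21))) / 2 = (-4 ± √100) / 2
Solving: λ = -7, 3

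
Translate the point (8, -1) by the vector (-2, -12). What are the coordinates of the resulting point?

Translation by (-2, -12) (homogeneous matrix [[1, 0, -2], [0, 1, -12], [0, 0, 1]]):
x' = 8 + -2 = 6
y' = -1 + -12 = -13
Result: (6, -13)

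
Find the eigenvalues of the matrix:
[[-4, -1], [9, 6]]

Characteristic equation: det(A - λI) = 0
λ² - (trace)λ + (det) = 0
trace = -4 + 6 = 2, det = (-4)(6) - (-1)(9) = -15
λ² - (2)λ + (-15) = 0
λ = (2 ± √((2)² - 4·(-15))) / 2 = (2 ± √64) / 2
Solving: λ = -3, 5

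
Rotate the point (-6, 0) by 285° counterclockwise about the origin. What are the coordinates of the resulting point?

Rotation matrix for 285°: [[cos 285°, -sin 285°], [sin 285°, cos 285°]] ≈ [[0.258819, 0.965926], [-0.965926, 0.258819]]
[[0.258819, 0.965926], [-0.965926, 0.258819]] × [-6, 0]ᵀ ≈ [-1.5529, 5.7956]ᵀ
Result: (-1.5529, 5.7956)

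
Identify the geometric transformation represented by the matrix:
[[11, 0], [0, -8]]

This matrix represents: non-uniform scaling by sx = 11, sy = -8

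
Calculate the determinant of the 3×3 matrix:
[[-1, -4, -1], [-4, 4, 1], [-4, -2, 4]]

Expansion along first row:
det = -1·det([[4,1],[-2,4]]) - -4·det([[-4,1],[-4,4]]) + -1·det([[-4,4],[-4,-2]])
    = -1·(4·4 - 1·-2) - -4·(-4·4 - 1·-4) + -1·(-4·-2 - 4·-4)
    = -1·18 - -4·-12 + -1·24
    = -18 + -48 + -24 = -90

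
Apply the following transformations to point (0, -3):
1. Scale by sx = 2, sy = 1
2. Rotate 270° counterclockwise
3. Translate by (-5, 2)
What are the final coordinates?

Step 1: Scale → (0, -3)
Step 2: Rotate 270° → (-3, 0)
Step 3: Translate → (-8, 2)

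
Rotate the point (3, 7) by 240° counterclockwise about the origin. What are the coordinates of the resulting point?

Rotation matrix for 240°: [[cos 240°, -sin 240°], [sin 240°, cos 240°]] ≈ [[-0.500000, 0.866025], [-0.866025, -0.500000]]
[[-0.500000, 0.866025], [-0.866025, -0.500000]] × [3, 7]ᵀ ≈ [4.5622, -6.0981]ᵀ
Result: (4.5622, -6.0981)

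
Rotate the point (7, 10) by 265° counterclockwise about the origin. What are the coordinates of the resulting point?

Rotation matrix for 265°: [[cos 265°, -sin 265°], [sin 265°, cos 265°]] ≈ [[-0.087156, 0.996195], [-0.996195, -0.087156]]
[[-0.087156, 0.996195], [-0.996195, -0.087156]] × [7, 10]ᵀ ≈ [9.3519, -7.8449]ᵀ
Result: (9.3519, -7.8449)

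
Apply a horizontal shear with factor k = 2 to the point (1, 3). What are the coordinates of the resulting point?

Shear matrix for horizontal shear with factor k = 2:
[[1, 2], [0, 1]]
Result: (1, 3) → (7, 3)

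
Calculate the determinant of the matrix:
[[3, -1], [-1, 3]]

For a 2×2 matrix [[a, b], [c, d]], det = ad - bc
det = (3)(3) - (-1)(-1) = 9 - 1 = 8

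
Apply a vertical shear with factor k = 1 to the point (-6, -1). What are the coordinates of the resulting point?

Shear matrix for vertical shear with factor k = 1:
[[1, 0], [1, 1]]
Result: (-6, -1) → (-6, -7)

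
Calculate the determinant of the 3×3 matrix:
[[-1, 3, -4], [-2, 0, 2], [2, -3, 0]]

Expansion along first row:
det = -1·det([[0,2],[-3,0]]) - 3·det([[-2,2],[2,0]]) + -4·det([[-2,0],[2,-3]])
    = -1·(0·0 - 2·-3) - 3·(-2·0 - 2·2) + -4·(-2·-3 - 0·2)
    = -1·6 - 3·-4 + -4·6
    = -6 + 12 + -24 = -18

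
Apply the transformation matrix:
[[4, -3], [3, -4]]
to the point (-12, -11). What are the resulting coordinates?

Matrix multiplication:
[[4, -3], [3, -4]] × [-12, -11]ᵀ
= [(4)(-12) + (-3)(-11), (3)(-12) + (-4)(-11)]ᵀ
= [-15, 8]ᵀ
Result: (-15, 8)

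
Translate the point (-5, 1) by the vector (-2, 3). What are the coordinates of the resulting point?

Translation by (-2, 3) (homogeneous matrix [[1, 0, -2], [0, 1, 3], [0, 0, 1]]):
x' = -5 + -2 = -7
y' = 1 + 3 = 4
Result: (-7, 4)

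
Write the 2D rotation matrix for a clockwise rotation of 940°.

Rotation matrix formula: [[cos θ, -sin θ], [sin θ, cos θ]]
A clockwise rotation by 940° is equivalent to a counterclockwise rotation by -940°.
For θ = -940°:
cos(-940°) = -0.7660
sin(-940°) = 0.6428
Result: [[-0.7660, -0.6428], [0.6428, -0.7660]]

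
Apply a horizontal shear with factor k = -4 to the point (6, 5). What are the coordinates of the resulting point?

Shear matrix for horizontal shear with factor k = -4:
[[1, -4], [0, 1]]
Result: (6, 5) → (-14, 5)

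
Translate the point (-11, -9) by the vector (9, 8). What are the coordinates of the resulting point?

Translation by (9, 8) (homogeneous matrix [[1, 0, 9], [0, 1, 8], [0, 0, 1]]):
x' = -11 + 9 = -2
y' = -9 + 8 = -1
Result: (-2, -1)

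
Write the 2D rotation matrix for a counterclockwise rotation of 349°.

Rotation matrix formula: [[cos θ, -sin θ], [sin θ, cos θ]]
For θ = 349°:
cos(349°) = 0.9816
sin(349°) = -0.1908
Result: [[0.9816, 0.1908], [-0.1908, 0.9816]]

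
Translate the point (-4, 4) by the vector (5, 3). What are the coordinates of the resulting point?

Translation by (5, 3) (homogeneous matrix [[1, 0, 5], [0, 1, 3], [0, 0, 1]]):
x' = -4 + 5 = 1
y' = 4 + 3 = 7
Result: (1, 7)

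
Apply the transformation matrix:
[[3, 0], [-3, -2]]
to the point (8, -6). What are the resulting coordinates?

Matrix multiplication:
[[3, 0], [-3, -2]] × [8, -6]ᵀ
= [(3)(8) + (0)(-6), (-3)(8) + (-2)(-6)]ᵀ
= [24, -12]ᵀ
Result: (24, -12)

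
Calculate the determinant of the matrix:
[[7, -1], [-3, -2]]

For a 2×2 matrix [[a, b], [c, d]], det = ad - bc
det = (7)(-2) - (-1)(-3) = -14 - 3 = -17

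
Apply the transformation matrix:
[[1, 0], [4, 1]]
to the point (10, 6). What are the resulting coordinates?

Matrix multiplication:
[[1, 0], [4, 1]] × [10, 6]ᵀ
= [(1)(10) + (0)(6), (4)(10) + (1)(6)]ᵀ
= [10, 46]ᵀ
Result: (10, 46)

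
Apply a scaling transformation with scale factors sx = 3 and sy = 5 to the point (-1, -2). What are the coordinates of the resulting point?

Scaling matrix:
[[3, 0], [0, 5]]
Result: (-1 × 3, -2 × 5) = (-3, -10)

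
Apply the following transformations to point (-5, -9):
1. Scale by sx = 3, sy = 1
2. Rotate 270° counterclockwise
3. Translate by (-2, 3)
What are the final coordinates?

Step 1: Scale → (-15, -9)
Step 2: Rotate 270° → (-9, 15)
Step 3: Translate → (-11, 18)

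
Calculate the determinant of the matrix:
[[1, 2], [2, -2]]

For a 2×2 matrix [[a, b], [c, d]], det = ad - bc
det = (1)(-2) - (2)(2) = -2 - 4 = -6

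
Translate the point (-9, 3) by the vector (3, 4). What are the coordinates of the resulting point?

Translation by (3, 4) (homogeneous matrix [[1, 0, 3], [0, 1, 4], [0, 0, 1]]):
x' = -9 + 3 = -6
y' = 3 + 4 = 7
Result: (-6, 7)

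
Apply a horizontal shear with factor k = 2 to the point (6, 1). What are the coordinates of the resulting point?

Shear matrix for horizontal shear with factor k = 2:
[[1, 2], [0, 1]]
Result: (6, 1) → (8, 1)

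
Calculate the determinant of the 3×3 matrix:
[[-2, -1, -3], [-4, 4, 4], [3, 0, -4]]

Expansion along first row:
det = -2·det([[4,4],[0,-4]]) - -1·det([[-4,4],[3,-4]]) + -3·det([[-4,4],[3,0]])
    = -2·(4·-4 - 4·0) - -1·(-4·-4 - 4·3) + -3·(-4·0 - 4·3)
    = -2·-16 - -1·4 + -3·-12
    = 32 + 4 + 36 = 72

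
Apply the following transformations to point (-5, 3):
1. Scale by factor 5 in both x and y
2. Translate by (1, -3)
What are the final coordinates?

Step 1: Scale (-5, 3) by 5 → (-25, 15)
Step 2: Translate by (1, -3) → (-24, 12)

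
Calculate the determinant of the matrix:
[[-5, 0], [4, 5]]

For a 2×2 matrix [[a, b], [c, d]], det = ad - bc
det = (-5)(5) - (0)(4) = -25 - 0 = -25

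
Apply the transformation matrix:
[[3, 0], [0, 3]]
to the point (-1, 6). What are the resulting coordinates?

Matrix multiplication:
[[3, 0], [0, 3]] × [-1, 6]ᵀ
= [(3)(-1) + (0)(6), (0)(-1) + (3)(6)]ᵀ
= [-3, 18]ᵀ
Result: (-3, 18)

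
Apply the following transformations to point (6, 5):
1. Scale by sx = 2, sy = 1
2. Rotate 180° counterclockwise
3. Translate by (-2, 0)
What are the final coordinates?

Step 1: Scale → (12, 5)
Step 2: Rotate 180° → (-12, -5)
Step 3: Translate → (-14, -5)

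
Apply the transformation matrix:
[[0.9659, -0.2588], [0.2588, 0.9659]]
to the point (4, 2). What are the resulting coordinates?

Matrix multiplication:
[[0.9659, -0.2588], [0.2588, 0.9659]] × [4, 2]ᵀ
= [(0.9659)(4) + (-0.2588)(2), (0.2588)(4) + (0.9659)(2)]ᵀ
= [3.3460, 2.9670]ᵀ
Result: (3.3460, 2.9670)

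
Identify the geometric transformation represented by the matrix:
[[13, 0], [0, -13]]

This matrix represents: non-uniform scaling by sx = 13, sy = -13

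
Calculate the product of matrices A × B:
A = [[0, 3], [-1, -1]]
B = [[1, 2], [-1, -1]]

Matrix multiplication:
C[0][0] = 0×1 + 3×-1 = -3
C[0][1] = 0×2 + 3×-1 = -3
C[1][0] = -1×1 + -1×-1 = 0
C[1][1] = -1×2 + -1×-1 = -1
Result: [[-3, -3], [0, -1]]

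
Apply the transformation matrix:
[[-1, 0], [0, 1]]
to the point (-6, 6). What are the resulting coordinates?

Matrix multiplication:
[[-1, 0], [0, 1]] × [-6, 6]ᵀ
= [(-1)(-6) + (0)(6), (0)(-6) + (1)(6)]ᵀ
= [6, 6]ᵀ
Result: (6, 6)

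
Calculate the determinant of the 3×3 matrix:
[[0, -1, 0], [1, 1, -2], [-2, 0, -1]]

Expansion along first row:
det = 0·det([[1,-2],[0,-1]]) - -1·det([[1,-2],[-2,-1]]) + 0·det([[1,1],[-2,0]])
    = 0·(1·-1 - -2·0) - -1·(1·-1 - -2·-2) + 0·(1·0 - 1·-2)
    = 0·-1 - -1·-5 + 0·2
    = 0 + -5 + 0 = -5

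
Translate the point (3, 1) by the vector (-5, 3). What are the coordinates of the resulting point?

Translation by (-5, 3) (homogeneous matrix [[1, 0, -5], [0, 1, 3], [0, 0, 1]]):
x' = 3 + -5 = -2
y' = 1 + 3 = 4
Result: (-2, 4)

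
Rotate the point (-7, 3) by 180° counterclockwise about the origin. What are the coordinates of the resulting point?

Rotation matrix for 180°: [[cos 180°, -sin 180°], [sin 180°, cos 180°]] = [[-1, 0], [0, -1]]
[[-1, 0], [0, -1]] × [-7, 3]ᵀ = [7, -3]ᵀ
Result: (7, -3)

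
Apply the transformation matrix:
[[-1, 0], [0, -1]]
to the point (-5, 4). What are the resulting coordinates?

Matrix multiplication:
[[-1, 0], [0, -1]] × [-5, 4]ᵀ
= [(-1)(-5) + (0)(4), (0)(-5) + (-1)(4)]ᵀ
= [5, -4]ᵀ
Result: (5, -4)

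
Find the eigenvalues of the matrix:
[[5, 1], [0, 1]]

Characteristic equation: det(A - λI) = 0
λ² - (trace)λ + (det) = 0
trace = 5 + 1 = 6, det = (5)(1) - (1)(0) = 5
λ² - (6)λ + (5) = 0
λ = (6 ± √((6)² - 4·(5))) / 2 = (6 ± √16) / 2
Solving: λ = 1, 5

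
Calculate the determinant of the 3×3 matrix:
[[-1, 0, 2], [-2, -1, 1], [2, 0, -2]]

Expansion along first row:
det = -1·det([[-1,1],[0,-2]]) - 0·det([[-2,1],[2,-2]]) + 2·det([[-2,-1],[2,0]])
    = -1·(-1·-2 - 1·0) - 0·(-2·-2 - 1·2) + 2·(-2·0 - -1·2)
    = -1·2 - 0·2 + 2·2
    = -2 + 0 + 4 = 2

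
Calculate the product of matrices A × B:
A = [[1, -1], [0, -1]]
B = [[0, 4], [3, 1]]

Matrix multiplication:
C[0][0] = 1×0 + -1×3 = -3
C[0][1] = 1×4 + -1×1 = 3
C[1][0] = 0×0 + -1×3 = -3
C[1][1] = 0×4 + -1×1 = -1
Result: [[-3, 3], [-3, -1]]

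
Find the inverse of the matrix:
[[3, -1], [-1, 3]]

For [[a,b],[c,d]], inverse = (1/det)·[[d,-b],[-c,a]]
det = (3)(3) - (-1)(-1) = 9 - 1 = 8
Inverse = (1/8)·[[3, 1], [1, 3]]
= [[3/8, 1/8], [1/8, 3/8]]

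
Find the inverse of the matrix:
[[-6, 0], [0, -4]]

For [[a,b],[c,d]], inverse = (1/det)·[[d,-b],[-c,a]]
det = (-6)(-4) - (0)(0) = 24 - 0 = 24
Inverse = (1/24)·[[-4, 0], [0, -6]]
= [[-1/6, 0], [0, -1/4]]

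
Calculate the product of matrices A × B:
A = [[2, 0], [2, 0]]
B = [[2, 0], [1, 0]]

Matrix multiplication:
C[0][0] = 2×2 + 0×1 = 4
C[0][1] = 2×0 + 0×0 = 0
C[1][0] = 2×2 + 0×1 = 4
C[1][1] = 2×0 + 0×0 = 0
Result: [[4, 0], [4, 0]]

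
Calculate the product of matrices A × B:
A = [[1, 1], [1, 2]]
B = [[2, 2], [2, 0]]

Matrix multiplication:
C[0][0] = 1×2 + 1×2 = 4
C[0][1] = 1×2 + 1×0 = 2
C[1][0] = 1×2 + 2×2 = 6
C[1][1] = 1×2 + 2×0 = 2
Result: [[4, 2], [6, 2]]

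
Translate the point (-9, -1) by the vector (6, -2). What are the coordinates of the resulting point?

Translation by (6, -2) (homogeneous matrix [[1, 0, 6], [0, 1, -2], [0, 0, 1]]):
x' = -9 + 6 = -3
y' = -1 + -2 = -3
Result: (-3, -3)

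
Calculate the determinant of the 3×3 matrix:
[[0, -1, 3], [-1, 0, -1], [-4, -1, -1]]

Expansion along first row:
det = 0·det([[0,-1],[-1,-1]]) - -1·det([[-1,-1],[-4,-1]]) + 3·det([[-1,0],[-4,-1]])
    = 0·(0·-1 - -1·-1) - -1·(-1·-1 - -1·-4) + 3·(-1·-1 - 0·-4)
    = 0·-1 - -1·-3 + 3·1
    = 0 + -3 + 3 = 0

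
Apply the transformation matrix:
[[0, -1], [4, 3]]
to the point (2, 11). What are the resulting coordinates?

Matrix multiplication:
[[0, -1], [4, 3]] × [2, 11]ᵀ
= [(0)(2) + (-1)(11), (4)(2) + (3)(11)]ᵀ
= [-11, 41]ᵀ
Result: (-11, 41)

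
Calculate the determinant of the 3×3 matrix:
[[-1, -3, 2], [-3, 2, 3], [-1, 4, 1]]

Expansion along first row:
det = -1·det([[2,3],[4,1]]) - -3·det([[-3,3],[-1,1]]) + 2·det([[-3,2],[-1,4]])
    = -1·(2·1 - 3·4) - -3·(-3·1 - 3·-1) + 2·(-3·4 - 2·-1)
    = -1·-10 - -3·0 + 2·-10
    = 10 + 0 + -20 = -10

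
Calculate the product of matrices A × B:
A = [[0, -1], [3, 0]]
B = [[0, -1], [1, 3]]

Matrix multiplication:
C[0][0] = 0×0 + -1×1 = -1
C[0][1] = 0×-1 + -1×3 = -3
C[1][0] = 3×0 + 0×1 = 0
C[1][1] = 3×-1 + 0×3 = -3
Result: [[-1, -3], [0, -3]]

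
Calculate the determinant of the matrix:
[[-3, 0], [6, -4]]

For a 2×2 matrix [[a, b], [c, d]], det = ad - bc
det = (-3)(-4) - (0)(6) = 12 - 0 = 12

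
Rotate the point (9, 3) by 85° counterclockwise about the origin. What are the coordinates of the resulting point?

Rotation matrix for 85°: [[cos 85°, -sin 85°], [sin 85°, cos 85°]] ≈ [[0.087156, -0.996195], [0.996195, 0.087156]]
[[0.087156, -0.996195], [0.996195, 0.087156]] × [9, 3]ᵀ ≈ [-2.2042, 9.2272]ᵀ
Result: (-2.2042, 9.2272)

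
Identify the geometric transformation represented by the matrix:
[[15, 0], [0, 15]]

This matrix represents: uniform scaling by factor 15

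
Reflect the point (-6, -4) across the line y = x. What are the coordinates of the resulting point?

Reflection across line y = x: (-6, -4) → (-4, -6)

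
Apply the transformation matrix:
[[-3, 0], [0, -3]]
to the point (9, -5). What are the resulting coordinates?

Matrix multiplication:
[[-3, 0], [0, -3]] × [9, -5]ᵀ
= [(-3)(9) + (0)(-5), (0)(9) + (-3)(-5)]ᵀ
= [-27, 15]ᵀ
Result: (-27, 15)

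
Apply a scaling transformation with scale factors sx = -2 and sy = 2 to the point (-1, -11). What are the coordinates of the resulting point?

Scaling matrix:
[[-2, 0], [0, 2]]
Result: (-1 × -2, -11 × 2) = (2, -22)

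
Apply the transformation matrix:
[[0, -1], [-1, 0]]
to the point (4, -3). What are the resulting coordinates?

Matrix multiplication:
[[0, -1], [-1, 0]] × [4, -3]ᵀ
= [(0)(4) + (-1)(-3), (-1)(4) + (0)(-3)]ᵀ
= [3, -4]ᵀ
Result: (3, -4)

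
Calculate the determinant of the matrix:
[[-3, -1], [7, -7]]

For a 2×2 matrix [[a, b], [c, d]], det = ad - bc
det = (-3)(-7) - (-1)(7) = 21 - -7 = 28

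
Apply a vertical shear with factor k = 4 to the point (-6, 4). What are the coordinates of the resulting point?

Shear matrix for vertical shear with factor k = 4:
[[1, 0], [4, 1]]
Result: (-6, 4) → (-6, -20)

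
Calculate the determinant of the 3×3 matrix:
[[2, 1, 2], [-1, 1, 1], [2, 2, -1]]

Expansion along first row:
det = 2·det([[1,1],[2,-1]]) - 1·det([[-1,1],[2,-1]]) + 2·det([[-1,1],[2,2]])
    = 2·(1·-1 - 1·2) - 1·(-1·-1 - 1·2) + 2·(-1·2 - 1·2)
    = 2·-3 - 1·-1 + 2·-4
    = -6 + 1 + -8 = -13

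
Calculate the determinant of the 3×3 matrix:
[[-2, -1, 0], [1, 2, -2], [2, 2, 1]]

Expansion along first row:
det = -2·det([[2,-2],[2,1]]) - -1·det([[1,-2],[2,1]]) + 0·det([[1,2],[2,2]])
    = -2·(2·1 - -2·2) - -1·(1·1 - -2·2) + 0·(1·2 - 2·2)
    = -2·6 - -1·5 + 0·-2
    = -12 + 5 + 0 = -7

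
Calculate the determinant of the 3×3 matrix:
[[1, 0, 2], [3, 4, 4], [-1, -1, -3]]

Expansion along first row:
det = 1·det([[4,4],[-1,-3]]) - 0·det([[3,4],[-1,-3]]) + 2·det([[3,4],[-1,-1]])
    = 1·(4·-3 - 4·-1) - 0·(3·-3 - 4·-1) + 2·(3·-1 - 4·-1)
    = 1·-8 - 0·-5 + 2·1
    = -8 + 0 + 2 = -6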